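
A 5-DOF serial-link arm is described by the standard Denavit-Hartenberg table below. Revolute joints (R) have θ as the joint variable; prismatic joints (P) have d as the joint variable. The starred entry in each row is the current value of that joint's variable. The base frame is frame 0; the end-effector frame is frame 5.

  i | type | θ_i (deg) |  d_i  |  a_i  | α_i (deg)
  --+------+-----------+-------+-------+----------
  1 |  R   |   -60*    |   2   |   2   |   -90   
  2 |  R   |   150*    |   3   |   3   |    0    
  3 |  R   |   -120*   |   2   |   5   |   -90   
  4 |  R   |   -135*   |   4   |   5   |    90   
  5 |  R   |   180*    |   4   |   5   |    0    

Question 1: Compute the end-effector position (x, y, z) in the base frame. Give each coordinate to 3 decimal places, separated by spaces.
after link 1: o_1 = (1.0000, -1.7321, 2.0000)
after link 2: o_2 = (2.2990, 2.0179, 0.5000)
after link 3: o_3 = (6.1962, -0.7321, -2.0000)
after link 4: o_4 = (6.7271, 5.4194, -3.6963)
after link 5: o_5 = (1.5219, 1.7071, -4.0499)

1.522 1.707 -4.050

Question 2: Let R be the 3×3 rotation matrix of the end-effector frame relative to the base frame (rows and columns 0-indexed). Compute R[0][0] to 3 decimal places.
End-effector x-axis (col 0 of R) = (-0.3062,-0.8839,-0.3536)
R[0][0] = -0.3062

-0.306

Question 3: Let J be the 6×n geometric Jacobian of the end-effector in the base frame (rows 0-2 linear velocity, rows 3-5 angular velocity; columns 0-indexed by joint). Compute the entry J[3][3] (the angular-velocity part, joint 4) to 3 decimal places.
axis z_3 = (-0.2500,0.4330,-0.8660); lever o_n−o_3 = (-4.6742,2.4392,-2.0499)
cross product → J_v[:, 3] = (1.2247,3.5355,1.4142)
J_ω[:, 3] = z_3
entry J[3][3] = -0.2500

-0.250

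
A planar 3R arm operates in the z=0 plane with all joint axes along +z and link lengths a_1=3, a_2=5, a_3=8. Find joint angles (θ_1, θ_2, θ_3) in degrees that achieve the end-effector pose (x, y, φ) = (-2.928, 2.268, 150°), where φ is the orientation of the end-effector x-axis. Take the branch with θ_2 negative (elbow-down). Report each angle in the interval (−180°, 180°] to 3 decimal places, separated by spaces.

59.999 -119.997 -150.002

wrist centre = target − a_3·(cos φ, sin φ) = (4.0002, -1.7320)
cos θ_2 = (19.0014−3²−5²)/(2·3·5) = -0.5000; θ_2 = -119.9968° (elbow-down)
β = atan2(-1.7320,4.0002) = -23.4116°; ψ = atan2(-4.3303,0.5002) = -83.4103°
θ_1 = β − ψ = 59.9987°
θ_3 = φ − θ_1 − θ_2 = -150.0019° (wrapped to (-180°,180°])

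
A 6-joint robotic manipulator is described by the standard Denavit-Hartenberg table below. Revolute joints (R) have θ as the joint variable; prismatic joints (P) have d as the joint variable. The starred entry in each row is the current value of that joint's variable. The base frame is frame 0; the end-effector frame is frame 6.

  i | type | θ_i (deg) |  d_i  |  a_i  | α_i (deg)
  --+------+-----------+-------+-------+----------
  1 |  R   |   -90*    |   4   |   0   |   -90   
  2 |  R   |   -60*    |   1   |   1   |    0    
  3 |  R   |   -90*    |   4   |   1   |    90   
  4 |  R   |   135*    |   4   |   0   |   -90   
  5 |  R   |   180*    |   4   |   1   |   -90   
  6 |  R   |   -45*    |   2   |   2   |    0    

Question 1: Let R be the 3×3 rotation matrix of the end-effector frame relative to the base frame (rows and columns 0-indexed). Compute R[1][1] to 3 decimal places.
End-effector y-axis (col 1 of R) = (-0.0000,0.8660,0.5000)
R[1][1] = 0.8660

0.866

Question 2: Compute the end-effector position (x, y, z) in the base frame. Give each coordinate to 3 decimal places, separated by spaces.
after link 1: o_1 = (0.0000, 0.0000, 4.0000)
after link 2: o_2 = (1.0000, -0.5000, 4.8660)
after link 3: o_3 = (5.0000, 0.3660, 5.3660)
after link 4: o_4 = (5.0000, 2.3660, 1.9019)
after link 5: o_5 = (1.4645, 0.5289, 0.8413)
after link 6: o_6 = (-0.5355, 1.5289, -0.8908)

-0.536 1.529 -0.891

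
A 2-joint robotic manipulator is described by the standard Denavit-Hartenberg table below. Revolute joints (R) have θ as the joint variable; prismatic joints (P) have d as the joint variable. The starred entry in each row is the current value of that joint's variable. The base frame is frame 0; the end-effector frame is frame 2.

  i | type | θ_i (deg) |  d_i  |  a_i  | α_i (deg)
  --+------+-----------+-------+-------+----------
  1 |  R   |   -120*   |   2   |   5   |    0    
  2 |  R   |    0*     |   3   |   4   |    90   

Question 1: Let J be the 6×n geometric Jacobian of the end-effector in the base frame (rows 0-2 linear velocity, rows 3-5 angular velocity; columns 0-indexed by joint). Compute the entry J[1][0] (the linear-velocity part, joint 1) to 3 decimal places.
axis z_0 = ẑ; lever o_n−o_0 = (-4.5000,-7.7942,5.0000)
cross product → J_v[:, 0] = (7.7942,-4.5000,0.0000)
J_ω[:, 0] = z_0
entry J[1][0] = -4.5000

-4.500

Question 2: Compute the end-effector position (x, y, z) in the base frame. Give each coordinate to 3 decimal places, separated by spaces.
-4.500 -7.794 5.000

after link 1: o_1 = (-2.5000, -4.3301, 2.0000)
after link 2: o_2 = (-4.5000, -7.7942, 5.0000)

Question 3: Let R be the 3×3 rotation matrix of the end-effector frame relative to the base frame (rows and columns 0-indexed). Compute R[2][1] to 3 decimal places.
1.000

End-effector y-axis (col 1 of R) = (0.0000,-0.0000,1.0000)
R[2][1] = 1.0000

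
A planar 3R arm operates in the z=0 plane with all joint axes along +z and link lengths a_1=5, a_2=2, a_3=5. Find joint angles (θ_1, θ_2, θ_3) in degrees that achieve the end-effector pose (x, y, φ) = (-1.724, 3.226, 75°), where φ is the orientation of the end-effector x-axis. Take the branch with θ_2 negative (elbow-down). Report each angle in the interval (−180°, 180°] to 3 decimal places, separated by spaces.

-135.000 -149.994 -0.006

wrist centre = target − a_3·(cos φ, sin φ) = (-3.0181, -1.6036)
cos θ_2 = (11.6805−5²−2²)/(2·5·2) = -0.8660; θ_2 = -149.9941° (elbow-down)
β = atan2(-1.6036,-3.0181) = -152.0166°; ψ = atan2(-1.0002,3.2681) = -17.0166°
θ_1 = β − ψ = -135.0000°
θ_3 = φ − θ_1 − θ_2 = -0.0059° (wrapped to (-180°,180°])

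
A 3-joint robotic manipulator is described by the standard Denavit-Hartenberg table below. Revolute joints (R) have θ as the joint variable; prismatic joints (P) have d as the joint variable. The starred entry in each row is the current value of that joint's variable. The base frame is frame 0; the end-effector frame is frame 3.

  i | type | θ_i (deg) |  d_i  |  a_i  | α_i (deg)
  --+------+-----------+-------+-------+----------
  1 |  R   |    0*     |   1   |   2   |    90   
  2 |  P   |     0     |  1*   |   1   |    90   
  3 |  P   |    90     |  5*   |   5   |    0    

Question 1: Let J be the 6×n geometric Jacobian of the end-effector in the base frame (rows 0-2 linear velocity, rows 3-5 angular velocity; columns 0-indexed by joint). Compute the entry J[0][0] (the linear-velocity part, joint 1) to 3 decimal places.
axis z_0 = ẑ; lever o_n−o_0 = (3.0000,-6.0000,-4.0000)
cross product → J_v[:, 0] = (6.0000,3.0000,-0.0000)
J_ω[:, 0] = z_0
entry J[0][0] = 6.0000

6.000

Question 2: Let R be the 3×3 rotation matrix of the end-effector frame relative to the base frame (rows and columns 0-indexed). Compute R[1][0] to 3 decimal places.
End-effector x-axis (col 0 of R) = (0.0000,-1.0000,0.0000)
R[1][0] = -1.0000

-1.000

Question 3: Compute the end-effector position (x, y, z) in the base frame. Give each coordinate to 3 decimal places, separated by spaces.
after link 1: o_1 = (2.0000, 0.0000, 1.0000)
after link 2: o_2 = (3.0000, -1.0000, 1.0000)
after link 3: o_3 = (3.0000, -6.0000, -4.0000)

3.000 -6.000 -4.000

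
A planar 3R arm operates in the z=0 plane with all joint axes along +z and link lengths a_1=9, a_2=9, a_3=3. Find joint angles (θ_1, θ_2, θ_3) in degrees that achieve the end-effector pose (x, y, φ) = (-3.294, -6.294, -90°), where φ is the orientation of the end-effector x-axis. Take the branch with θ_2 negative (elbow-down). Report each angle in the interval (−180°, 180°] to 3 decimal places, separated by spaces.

wrist centre = target − a_3·(cos φ, sin φ) = (-3.2940, -3.2940)
cos θ_2 = (21.7009−9²−9²)/(2·9·9) = -0.8660; θ_2 = -150.0021° (elbow-down)
β = atan2(-3.2940,-3.2940) = -135.0000°; ψ = atan2(-4.4997,1.2056) = -75.0011°
θ_1 = β − ψ = -59.9989°
θ_3 = φ − θ_1 − θ_2 = 120.0011° (wrapped to (-180°,180°])

-59.999 -150.002 120.001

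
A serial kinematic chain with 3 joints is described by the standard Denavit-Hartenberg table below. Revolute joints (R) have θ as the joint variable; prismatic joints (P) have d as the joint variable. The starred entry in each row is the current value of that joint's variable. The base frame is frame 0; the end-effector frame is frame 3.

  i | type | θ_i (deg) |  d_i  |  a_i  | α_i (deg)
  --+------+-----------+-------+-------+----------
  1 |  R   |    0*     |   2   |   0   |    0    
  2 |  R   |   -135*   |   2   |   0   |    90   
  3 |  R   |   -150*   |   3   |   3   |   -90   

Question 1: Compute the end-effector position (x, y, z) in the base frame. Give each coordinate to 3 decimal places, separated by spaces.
-0.284 3.958 2.500

after link 1: o_1 = (0.0000, 0.0000, 2.0000)
after link 2: o_2 = (0.0000, 0.0000, 4.0000)
after link 3: o_3 = (-0.2842, 3.9584, 2.5000)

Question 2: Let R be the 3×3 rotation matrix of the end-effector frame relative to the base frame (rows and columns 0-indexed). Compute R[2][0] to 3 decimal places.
-0.500

End-effector x-axis (col 0 of R) = (0.6124,0.6124,-0.5000)
R[2][0] = -0.5000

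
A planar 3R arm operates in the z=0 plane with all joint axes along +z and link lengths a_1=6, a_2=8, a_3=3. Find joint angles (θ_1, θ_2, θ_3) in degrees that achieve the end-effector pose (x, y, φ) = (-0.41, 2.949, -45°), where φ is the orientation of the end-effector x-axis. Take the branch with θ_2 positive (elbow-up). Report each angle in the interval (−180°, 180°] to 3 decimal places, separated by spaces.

30.000 135.002 149.998

wrist centre = target − a_3·(cos φ, sin φ) = (-2.5313, 5.0703)
cos θ_2 = (32.1157−6²−8²)/(2·6·8) = -0.7071; θ_2 = 135.0017° (elbow-up)
β = atan2(5.0703,-2.5313) = 116.5303°; ψ = atan2(5.6567,0.3430) = 86.5303°
θ_1 = β − ψ = 30.0001°
θ_3 = φ − θ_1 − θ_2 = 149.9982° (wrapped to (-180°,180°])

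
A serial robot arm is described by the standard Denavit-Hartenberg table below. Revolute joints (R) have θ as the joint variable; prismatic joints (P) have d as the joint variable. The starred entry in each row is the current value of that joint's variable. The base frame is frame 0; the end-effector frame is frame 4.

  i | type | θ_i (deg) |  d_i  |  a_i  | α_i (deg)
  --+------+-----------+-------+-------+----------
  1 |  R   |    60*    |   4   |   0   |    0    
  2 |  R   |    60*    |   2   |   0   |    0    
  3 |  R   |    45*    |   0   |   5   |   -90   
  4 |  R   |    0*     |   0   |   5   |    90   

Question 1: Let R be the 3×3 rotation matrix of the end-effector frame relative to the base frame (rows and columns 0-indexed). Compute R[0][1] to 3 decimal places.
End-effector y-axis (col 1 of R) = (-0.2588,-0.9659,0.0000)
R[0][1] = -0.2588

-0.259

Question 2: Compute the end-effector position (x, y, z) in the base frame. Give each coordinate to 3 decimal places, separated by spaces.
-9.659 2.588 6.000

after link 1: o_1 = (0.0000, 0.0000, 4.0000)
after link 2: o_2 = (0.0000, 0.0000, 6.0000)
after link 3: o_3 = (-4.8296, 1.2941, 6.0000)
after link 4: o_4 = (-9.6593, 2.5882, 6.0000)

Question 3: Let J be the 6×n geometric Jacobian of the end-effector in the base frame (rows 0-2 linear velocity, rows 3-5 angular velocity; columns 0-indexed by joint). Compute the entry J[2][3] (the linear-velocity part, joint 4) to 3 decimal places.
axis z_3 = (-0.2588,-0.9659,0.0000); lever o_n−o_3 = (-4.8296,1.2941,0.0000)
cross product → J_v[:, 3] = (-0.0000,-0.0000,-5.0000)
J_ω[:, 3] = z_3
entry J[2][3] = -5.0000

-5.000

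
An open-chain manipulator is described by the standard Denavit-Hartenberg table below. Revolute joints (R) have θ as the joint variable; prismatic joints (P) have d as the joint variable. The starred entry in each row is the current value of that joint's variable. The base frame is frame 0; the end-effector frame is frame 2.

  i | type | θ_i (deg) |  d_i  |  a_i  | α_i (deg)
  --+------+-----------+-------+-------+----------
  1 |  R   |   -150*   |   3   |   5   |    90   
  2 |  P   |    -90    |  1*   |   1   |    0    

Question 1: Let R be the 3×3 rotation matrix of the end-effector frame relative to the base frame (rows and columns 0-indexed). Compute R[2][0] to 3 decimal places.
-1.000

End-effector x-axis (col 0 of R) = (-0.0000,0.0000,-1.0000)
R[2][0] = -1.0000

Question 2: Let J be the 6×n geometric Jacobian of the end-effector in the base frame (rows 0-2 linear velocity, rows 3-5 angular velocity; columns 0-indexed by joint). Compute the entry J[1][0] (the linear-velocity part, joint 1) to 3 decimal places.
-4.830

axis z_0 = ẑ; lever o_n−o_0 = (-4.8301,-1.6340,2.0000)
cross product → J_v[:, 0] = (1.6340,-4.8301,0.0000)
J_ω[:, 0] = z_0
entry J[1][0] = -4.8301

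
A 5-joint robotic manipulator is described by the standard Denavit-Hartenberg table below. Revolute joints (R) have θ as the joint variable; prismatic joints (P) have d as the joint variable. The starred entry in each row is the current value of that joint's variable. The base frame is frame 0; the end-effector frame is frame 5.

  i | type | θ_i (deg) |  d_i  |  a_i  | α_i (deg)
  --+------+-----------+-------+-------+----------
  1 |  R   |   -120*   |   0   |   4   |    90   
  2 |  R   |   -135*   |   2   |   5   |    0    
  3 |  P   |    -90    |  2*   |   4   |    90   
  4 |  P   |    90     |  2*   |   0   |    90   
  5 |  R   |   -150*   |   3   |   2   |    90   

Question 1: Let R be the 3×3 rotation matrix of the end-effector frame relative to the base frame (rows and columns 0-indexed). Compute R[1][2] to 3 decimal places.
End-effector z-axis (col 2 of R) = (0.1268,-0.7803,0.6124)
R[1][2] = -0.7803

-0.780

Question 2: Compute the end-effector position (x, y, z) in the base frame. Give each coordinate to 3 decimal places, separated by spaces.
after link 1: o_1 = (-2.0000, -3.4641, 0.0000)
after link 2: o_2 = (-1.9643, 0.5978, -3.5355)
after link 3: o_3 = (-2.2821, 4.0473, -0.7071)
after link 4: o_4 = (-2.9892, 2.8225, 0.7071)
after link 5: o_5 = (-0.0750, 4.4060, 2.1213)

-0.075 4.406 2.121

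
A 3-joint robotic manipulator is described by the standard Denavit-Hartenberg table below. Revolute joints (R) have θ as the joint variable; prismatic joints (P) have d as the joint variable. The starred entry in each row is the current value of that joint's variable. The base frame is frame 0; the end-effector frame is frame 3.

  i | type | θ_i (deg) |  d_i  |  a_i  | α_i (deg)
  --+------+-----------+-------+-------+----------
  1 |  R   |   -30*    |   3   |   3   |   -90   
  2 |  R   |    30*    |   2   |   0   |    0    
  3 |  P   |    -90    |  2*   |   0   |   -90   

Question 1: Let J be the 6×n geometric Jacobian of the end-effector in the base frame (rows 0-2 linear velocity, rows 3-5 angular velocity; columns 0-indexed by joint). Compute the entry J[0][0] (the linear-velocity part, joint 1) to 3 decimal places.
-1.964

axis z_0 = ẑ; lever o_n−o_0 = (4.5981,1.9641,3.0000)
cross product → J_v[:, 0] = (-1.9641,4.5981,0.0000)
J_ω[:, 0] = z_0
entry J[0][0] = -1.9641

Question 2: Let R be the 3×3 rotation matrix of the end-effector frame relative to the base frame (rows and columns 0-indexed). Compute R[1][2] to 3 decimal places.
End-effector z-axis (col 2 of R) = (0.7500,-0.4330,-0.5000)
R[1][2] = -0.4330

-0.433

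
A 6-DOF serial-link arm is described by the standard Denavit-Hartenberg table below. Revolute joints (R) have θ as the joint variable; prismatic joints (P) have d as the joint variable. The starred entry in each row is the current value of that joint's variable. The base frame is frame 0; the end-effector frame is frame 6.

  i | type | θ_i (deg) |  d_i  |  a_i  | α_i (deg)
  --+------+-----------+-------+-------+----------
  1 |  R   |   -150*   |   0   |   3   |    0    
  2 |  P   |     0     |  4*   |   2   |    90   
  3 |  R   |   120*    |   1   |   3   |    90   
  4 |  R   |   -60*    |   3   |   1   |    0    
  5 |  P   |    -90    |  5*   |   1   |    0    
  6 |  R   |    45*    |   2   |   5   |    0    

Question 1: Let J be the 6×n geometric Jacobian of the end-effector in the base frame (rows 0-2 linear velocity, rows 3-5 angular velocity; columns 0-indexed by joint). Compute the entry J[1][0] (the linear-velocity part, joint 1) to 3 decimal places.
axis z_0 = ẑ; lever o_n−o_0 = (-8.6521,-10.9947,10.1604)
cross product → J_v[:, 0] = (10.9947,-8.6521,0.0000)
J_ω[:, 0] = z_0
entry J[1][0] = -8.6521

-8.652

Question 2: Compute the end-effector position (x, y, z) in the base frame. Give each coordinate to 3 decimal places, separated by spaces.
after link 1: o_1 = (-2.5981, -1.5000, 0.0000)
after link 2: o_2 = (-4.3301, -2.5000, 4.0000)
after link 3: o_3 = (-3.5311, -0.8840, 6.5981)
after link 4: o_4 = (-5.1316, -2.8080, 8.5311)
after link 5: o_5 = (-9.0066, -5.6226, 10.2811)
after link 6: o_6 = (-8.6521, -10.9947, 10.1604)

-8.652 -10.995 10.160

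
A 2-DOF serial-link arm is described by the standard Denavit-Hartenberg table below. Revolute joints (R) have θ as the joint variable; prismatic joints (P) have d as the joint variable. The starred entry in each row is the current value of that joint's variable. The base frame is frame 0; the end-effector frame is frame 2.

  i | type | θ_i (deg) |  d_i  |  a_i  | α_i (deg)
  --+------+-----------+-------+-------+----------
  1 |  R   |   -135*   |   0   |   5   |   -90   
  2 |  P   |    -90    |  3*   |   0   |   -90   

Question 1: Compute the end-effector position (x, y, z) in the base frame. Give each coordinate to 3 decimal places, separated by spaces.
-1.414 -5.657 0.000

after link 1: o_1 = (-3.5355, -3.5355, 0.0000)
after link 2: o_2 = (-1.4142, -5.6569, 0.0000)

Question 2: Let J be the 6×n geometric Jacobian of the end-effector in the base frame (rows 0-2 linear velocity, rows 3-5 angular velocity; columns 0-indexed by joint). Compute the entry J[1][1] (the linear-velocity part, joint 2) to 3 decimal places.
prismatic axis z_1 = (0.7071,-0.7071,0.0000)
J_v[:, 1] = z_1; J_ω[:, 1] = (0,0,0)
entry J[1][1] = -0.7071

-0.707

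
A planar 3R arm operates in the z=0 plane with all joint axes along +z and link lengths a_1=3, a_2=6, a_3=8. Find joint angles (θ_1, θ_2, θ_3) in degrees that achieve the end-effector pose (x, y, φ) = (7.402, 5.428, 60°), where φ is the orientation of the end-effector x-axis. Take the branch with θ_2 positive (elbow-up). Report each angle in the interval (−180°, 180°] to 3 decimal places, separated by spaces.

wrist centre = target − a_3·(cos φ, sin φ) = (3.4020, -1.5002)
cos θ_2 = (13.8242−3²−6²)/(2·3·6) = -0.8660; θ_2 = 149.9964° (elbow-up)
β = atan2(-1.5002,3.4020) = -23.7964°; ψ = atan2(3.0003,-2.1960) = 126.2007°
θ_1 = β − ψ = -149.9971°
θ_3 = φ − θ_1 − θ_2 = 60.0007° (wrapped to (-180°,180°])

-149.997 149.996 60.001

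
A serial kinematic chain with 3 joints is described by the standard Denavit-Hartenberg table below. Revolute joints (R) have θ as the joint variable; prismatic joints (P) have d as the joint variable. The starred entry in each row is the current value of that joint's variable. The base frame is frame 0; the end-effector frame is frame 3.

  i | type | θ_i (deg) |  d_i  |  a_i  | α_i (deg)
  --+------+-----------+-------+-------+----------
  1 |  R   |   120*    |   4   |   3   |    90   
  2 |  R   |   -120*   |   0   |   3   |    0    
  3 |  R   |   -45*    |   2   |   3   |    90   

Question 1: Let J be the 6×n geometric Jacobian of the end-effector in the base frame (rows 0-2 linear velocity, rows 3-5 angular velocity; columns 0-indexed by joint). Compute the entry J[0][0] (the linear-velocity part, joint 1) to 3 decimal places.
0.211

axis z_0 = ẑ; lever o_n−o_0 = (2.4309,-0.2105,0.6255)
cross product → J_v[:, 0] = (0.2105,2.4309,-0.0000)
J_ω[:, 0] = z_0
entry J[0][0] = 0.2105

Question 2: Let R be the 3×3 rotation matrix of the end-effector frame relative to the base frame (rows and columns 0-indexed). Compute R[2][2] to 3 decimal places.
0.966

End-effector z-axis (col 2 of R) = (0.1294,-0.2241,0.9659)
R[2][2] = 0.9659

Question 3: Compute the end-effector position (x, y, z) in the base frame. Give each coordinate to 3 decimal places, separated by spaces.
after link 1: o_1 = (-1.5000, 2.5981, 4.0000)
after link 2: o_2 = (-0.7500, 1.2990, 1.4019)
after link 3: o_3 = (2.4309, -0.2105, 0.6255)

2.431 -0.211 0.625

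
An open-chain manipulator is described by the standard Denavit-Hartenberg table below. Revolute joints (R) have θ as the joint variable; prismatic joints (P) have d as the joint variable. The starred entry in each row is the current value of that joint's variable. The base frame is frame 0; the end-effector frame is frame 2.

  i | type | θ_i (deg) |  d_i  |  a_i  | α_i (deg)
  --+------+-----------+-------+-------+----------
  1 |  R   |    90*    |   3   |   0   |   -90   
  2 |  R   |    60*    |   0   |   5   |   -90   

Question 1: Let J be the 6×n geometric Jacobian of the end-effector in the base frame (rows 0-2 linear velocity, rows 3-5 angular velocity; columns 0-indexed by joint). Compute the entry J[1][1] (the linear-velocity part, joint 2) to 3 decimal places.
axis z_1 = (-1.0000,0.0000,0.0000); lever o_n−o_1 = (-0.0000,2.5000,-4.3301)
cross product → J_v[:, 1] = (-0.0000,-4.3301,-2.5000)
J_ω[:, 1] = z_1
entry J[1][1] = -4.3301

-4.330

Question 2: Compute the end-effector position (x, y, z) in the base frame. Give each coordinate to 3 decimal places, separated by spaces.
-0.000 2.500 -1.330

after link 1: o_1 = (0.0000, 0.0000, 3.0000)
after link 2: o_2 = (-0.0000, 2.5000, -1.3301)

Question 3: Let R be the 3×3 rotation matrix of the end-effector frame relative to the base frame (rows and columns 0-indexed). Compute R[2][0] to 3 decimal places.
-0.866

End-effector x-axis (col 0 of R) = (-0.0000,0.5000,-0.8660)
R[2][0] = -0.8660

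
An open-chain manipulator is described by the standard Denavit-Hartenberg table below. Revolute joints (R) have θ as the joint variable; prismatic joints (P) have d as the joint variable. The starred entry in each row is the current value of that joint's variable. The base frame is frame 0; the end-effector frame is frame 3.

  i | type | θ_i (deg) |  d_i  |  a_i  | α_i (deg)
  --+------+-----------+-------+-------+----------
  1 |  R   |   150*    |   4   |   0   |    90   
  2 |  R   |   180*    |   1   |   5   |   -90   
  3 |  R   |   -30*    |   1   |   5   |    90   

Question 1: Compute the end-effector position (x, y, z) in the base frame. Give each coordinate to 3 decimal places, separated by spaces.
9.830 -1.634 3.000

after link 1: o_1 = (0.0000, 0.0000, 4.0000)
after link 2: o_2 = (4.8301, -1.6340, 4.0000)
after link 3: o_3 = (9.8301, -1.6340, 3.0000)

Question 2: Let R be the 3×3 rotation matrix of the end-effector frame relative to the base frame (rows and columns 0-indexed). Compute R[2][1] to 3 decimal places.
End-effector y-axis (col 1 of R) = (0.0000,-0.0000,-1.0000)
R[2][1] = -1.0000

-1.000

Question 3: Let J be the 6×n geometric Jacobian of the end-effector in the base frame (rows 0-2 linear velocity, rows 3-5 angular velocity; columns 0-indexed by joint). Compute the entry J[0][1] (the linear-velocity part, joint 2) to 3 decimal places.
axis z_1 = (0.5000,0.8660,0.0000); lever o_n−o_1 = (9.8301,-1.6340,-1.0000)
cross product → J_v[:, 1] = (-0.8660,0.5000,-9.3301)
J_ω[:, 1] = z_1
entry J[0][1] = -0.8660

-0.866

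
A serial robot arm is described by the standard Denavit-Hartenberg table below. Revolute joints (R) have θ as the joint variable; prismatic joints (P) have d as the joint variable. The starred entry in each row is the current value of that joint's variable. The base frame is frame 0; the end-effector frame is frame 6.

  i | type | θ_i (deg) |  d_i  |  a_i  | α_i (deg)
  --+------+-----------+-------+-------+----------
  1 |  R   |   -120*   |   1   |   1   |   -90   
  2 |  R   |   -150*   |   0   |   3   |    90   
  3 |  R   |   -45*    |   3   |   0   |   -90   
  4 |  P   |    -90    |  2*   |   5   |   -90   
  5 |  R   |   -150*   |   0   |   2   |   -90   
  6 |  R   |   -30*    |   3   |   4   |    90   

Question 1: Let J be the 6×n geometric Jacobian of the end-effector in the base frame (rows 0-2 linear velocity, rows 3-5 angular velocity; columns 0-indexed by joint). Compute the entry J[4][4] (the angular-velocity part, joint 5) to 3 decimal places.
0.884

axis z_4 = (-0.3062,0.8839,0.3536); lever o_n−o_4 = (3.4756,1.3105,5.3906)
cross product → J_v[:, 4] = (4.3014,2.8794,-3.4733)
J_ω[:, 4] = z_4
entry J[4][4] = 0.8839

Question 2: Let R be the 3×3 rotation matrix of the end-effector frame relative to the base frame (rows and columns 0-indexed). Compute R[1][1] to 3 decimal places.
0.370

End-effector y-axis (col 1 of R) = (0.9205,0.3696,-0.1268)
R[1][1] = 0.3696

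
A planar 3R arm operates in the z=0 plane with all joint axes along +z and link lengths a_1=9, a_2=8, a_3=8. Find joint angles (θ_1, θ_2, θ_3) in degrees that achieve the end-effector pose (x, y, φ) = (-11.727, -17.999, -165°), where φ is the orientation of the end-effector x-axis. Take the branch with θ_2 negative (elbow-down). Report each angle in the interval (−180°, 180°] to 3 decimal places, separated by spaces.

wrist centre = target − a_3·(cos φ, sin φ) = (-3.9996, -15.9284)
cos θ_2 = (269.7122−9²−8²)/(2·9·8) = 0.8661; θ_2 = -29.9964° (elbow-down)
β = atan2(-15.9284,-3.9996) = -104.0954°; ψ = atan2(-3.9996,15.9285) = -14.0953°
θ_1 = β − ψ = -90.0001°
θ_3 = φ − θ_1 − θ_2 = -45.0035° (wrapped to (-180°,180°])

-90.000 -29.996 -45.004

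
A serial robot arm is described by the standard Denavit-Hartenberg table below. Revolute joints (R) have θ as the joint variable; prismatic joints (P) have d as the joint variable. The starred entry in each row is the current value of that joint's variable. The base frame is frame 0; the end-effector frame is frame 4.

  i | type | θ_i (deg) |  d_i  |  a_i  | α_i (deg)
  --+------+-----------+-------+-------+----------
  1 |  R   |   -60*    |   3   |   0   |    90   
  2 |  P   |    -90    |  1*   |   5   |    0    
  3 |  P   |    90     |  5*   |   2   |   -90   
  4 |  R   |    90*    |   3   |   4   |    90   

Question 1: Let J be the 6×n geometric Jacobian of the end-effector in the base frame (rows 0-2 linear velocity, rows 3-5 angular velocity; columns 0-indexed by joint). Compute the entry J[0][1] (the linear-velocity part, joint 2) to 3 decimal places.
-0.866

prismatic axis z_1 = (-0.8660,-0.5000,0.0000)
J_v[:, 1] = z_1; J_ω[:, 1] = (0,0,0)
entry J[0][1] = -0.8660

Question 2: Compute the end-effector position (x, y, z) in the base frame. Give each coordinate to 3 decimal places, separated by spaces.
after link 1: o_1 = (0.0000, 0.0000, 3.0000)
after link 2: o_2 = (-0.8660, -0.5000, -2.0000)
after link 3: o_3 = (-4.1962, -4.7321, -2.0000)
after link 4: o_4 = (-0.7321, -2.7321, 1.0000)

-0.732 -2.732 1.000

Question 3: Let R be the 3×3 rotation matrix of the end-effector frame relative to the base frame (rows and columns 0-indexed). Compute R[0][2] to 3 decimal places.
End-effector z-axis (col 2 of R) = (0.5000,-0.8660,0.0000)
R[0][2] = 0.5000

0.500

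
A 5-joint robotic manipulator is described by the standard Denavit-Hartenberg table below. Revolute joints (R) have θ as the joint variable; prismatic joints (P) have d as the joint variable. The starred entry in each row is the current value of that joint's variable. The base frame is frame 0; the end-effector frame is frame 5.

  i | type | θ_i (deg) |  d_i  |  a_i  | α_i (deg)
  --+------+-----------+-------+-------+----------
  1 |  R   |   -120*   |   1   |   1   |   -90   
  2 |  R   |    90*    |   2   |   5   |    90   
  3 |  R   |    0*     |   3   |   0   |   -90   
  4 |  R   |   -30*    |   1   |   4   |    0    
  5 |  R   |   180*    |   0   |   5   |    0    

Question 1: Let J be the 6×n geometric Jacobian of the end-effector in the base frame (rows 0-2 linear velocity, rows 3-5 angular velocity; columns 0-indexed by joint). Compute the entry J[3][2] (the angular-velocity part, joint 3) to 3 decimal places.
-0.500

axis z_2 = (-0.5000,-0.8660,0.0000); lever o_n−o_2 = (-0.3840,-2.6651,0.8660)
cross product → J_v[:, 2] = (-0.7500,0.4330,1.0000)
J_ω[:, 2] = z_2
entry J[3][2] = -0.5000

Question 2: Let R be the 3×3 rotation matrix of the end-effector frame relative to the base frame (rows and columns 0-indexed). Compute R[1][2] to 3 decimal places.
-0.500

End-effector z-axis (col 2 of R) = (0.8660,-0.5000,0.0000)
R[1][2] = -0.5000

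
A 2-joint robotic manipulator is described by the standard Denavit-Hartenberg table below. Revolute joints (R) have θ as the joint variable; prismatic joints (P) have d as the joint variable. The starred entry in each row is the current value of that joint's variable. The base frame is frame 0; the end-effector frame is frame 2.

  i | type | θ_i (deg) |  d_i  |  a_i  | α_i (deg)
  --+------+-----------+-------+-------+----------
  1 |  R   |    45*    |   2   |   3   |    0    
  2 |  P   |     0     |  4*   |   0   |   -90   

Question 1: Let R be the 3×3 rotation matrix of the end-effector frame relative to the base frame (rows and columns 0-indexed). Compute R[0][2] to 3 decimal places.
-0.707

End-effector z-axis (col 2 of R) = (-0.7071,0.7071,0.0000)
R[0][2] = -0.7071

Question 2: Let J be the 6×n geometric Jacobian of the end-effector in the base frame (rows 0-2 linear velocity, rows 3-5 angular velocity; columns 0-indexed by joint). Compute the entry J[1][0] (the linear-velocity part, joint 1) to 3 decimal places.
axis z_0 = ẑ; lever o_n−o_0 = (2.1213,2.1213,6.0000)
cross product → J_v[:, 0] = (-2.1213,2.1213,0.0000)
J_ω[:, 0] = z_0
entry J[1][0] = 2.1213

2.121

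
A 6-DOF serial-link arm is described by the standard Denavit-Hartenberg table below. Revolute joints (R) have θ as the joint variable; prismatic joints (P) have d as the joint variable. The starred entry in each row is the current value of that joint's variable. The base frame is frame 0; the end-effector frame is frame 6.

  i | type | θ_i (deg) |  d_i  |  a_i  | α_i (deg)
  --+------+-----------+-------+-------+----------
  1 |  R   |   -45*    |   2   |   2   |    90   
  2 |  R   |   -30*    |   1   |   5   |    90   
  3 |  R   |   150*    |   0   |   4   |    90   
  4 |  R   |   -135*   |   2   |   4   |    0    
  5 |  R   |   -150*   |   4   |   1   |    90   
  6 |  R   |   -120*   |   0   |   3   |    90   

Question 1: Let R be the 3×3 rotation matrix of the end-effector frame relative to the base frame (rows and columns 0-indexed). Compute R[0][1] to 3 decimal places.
-0.762

End-effector y-axis (col 1 of R) = (-0.7623,0.0792,0.6424)
R[0][1] = -0.7623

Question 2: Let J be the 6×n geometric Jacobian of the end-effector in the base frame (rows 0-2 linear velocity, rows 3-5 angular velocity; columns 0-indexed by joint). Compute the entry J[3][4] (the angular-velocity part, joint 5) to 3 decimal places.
axis z_4 = (-0.3062,-0.9186,-0.2500); lever o_n−o_4 = (-0.1441,-1.4814,0.0117)
cross product → J_v[:, 4] = (-0.3811,0.0396,0.3212)
J_ω[:, 4] = z_4
entry J[3][4] = -0.3062

-0.306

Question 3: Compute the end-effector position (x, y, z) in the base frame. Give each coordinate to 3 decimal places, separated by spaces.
after link 1: o_1 = (1.4142, -1.4142, 2.0000)
after link 2: o_2 = (3.7690, -5.1832, -0.5000)
after link 3: o_3 = (0.2334, -4.4761, 1.2321)
after link 4: o_4 = (3.1211, -7.8132, 1.9568)
after link 5: o_5 = (1.3260, -11.1002, 0.2324)
after link 6: o_6 = (2.9769, -9.2946, 1.9685)

2.977 -9.295 1.969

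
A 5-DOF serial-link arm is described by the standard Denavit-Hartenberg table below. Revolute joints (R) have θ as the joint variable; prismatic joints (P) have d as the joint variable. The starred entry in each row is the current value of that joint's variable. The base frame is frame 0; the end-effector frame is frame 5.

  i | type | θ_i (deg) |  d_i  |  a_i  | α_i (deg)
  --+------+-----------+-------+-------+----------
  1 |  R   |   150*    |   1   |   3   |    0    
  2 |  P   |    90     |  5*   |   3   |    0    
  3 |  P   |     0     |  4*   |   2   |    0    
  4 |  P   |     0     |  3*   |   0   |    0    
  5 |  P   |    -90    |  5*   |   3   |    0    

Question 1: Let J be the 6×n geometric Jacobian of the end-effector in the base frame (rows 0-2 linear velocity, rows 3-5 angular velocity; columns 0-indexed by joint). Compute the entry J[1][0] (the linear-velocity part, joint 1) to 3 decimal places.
axis z_0 = ẑ; lever o_n−o_0 = (-7.6962,-1.3301,18.0000)
cross product → J_v[:, 0] = (1.3301,-7.6962,0.0000)
J_ω[:, 0] = z_0
entry J[1][0] = -7.6962

-7.696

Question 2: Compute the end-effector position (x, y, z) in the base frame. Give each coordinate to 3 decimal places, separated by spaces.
-7.696 -1.330 18.000

after link 1: o_1 = (-2.5981, 1.5000, 1.0000)
after link 2: o_2 = (-4.0981, -1.0981, 6.0000)
after link 3: o_3 = (-5.0981, -2.8301, 10.0000)
after link 4: o_4 = (-5.0981, -2.8301, 13.0000)
after link 5: o_5 = (-7.6962, -1.3301, 18.0000)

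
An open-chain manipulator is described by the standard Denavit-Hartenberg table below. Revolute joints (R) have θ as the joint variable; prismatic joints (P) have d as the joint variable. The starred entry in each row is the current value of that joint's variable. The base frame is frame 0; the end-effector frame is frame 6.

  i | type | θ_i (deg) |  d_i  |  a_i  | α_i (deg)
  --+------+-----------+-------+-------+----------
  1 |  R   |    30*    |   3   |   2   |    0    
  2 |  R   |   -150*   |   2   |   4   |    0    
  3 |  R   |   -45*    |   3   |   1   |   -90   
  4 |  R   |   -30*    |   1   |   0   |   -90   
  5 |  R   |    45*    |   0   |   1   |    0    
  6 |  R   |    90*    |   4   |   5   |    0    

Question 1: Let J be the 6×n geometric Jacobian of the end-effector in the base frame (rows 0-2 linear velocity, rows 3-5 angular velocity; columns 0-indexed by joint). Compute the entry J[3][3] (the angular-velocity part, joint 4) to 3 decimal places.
0.259

axis z_3 = (0.2588,-0.9659,0.0000); lever o_n−o_3 = (-0.4051,3.2485,-4.8783)
cross product → J_v[:, 3] = (4.7121,1.2626,0.4495)
J_ω[:, 3] = z_3
entry J[3][3] = 0.2588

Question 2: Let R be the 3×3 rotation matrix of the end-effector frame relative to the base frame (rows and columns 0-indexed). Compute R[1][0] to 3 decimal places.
0.842

End-effector x-axis (col 0 of R) = (0.4085,0.8415,-0.3536)
R[1][0] = 0.8415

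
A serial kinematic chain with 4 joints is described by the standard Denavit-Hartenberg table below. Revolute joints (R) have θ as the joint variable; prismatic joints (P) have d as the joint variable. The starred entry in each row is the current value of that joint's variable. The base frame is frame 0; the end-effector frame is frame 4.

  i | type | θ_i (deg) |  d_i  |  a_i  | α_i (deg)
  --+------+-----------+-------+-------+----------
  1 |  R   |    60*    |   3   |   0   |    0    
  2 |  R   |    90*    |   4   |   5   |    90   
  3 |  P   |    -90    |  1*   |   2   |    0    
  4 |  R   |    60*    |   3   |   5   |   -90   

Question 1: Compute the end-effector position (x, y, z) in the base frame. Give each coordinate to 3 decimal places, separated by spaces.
after link 1: o_1 = (0.0000, 0.0000, 3.0000)
after link 2: o_2 = (-4.3301, 2.5000, 7.0000)
after link 3: o_3 = (-3.8301, 3.3660, 5.0000)
after link 4: o_4 = (-6.0801, 8.1292, 2.5000)

-6.080 8.129 2.500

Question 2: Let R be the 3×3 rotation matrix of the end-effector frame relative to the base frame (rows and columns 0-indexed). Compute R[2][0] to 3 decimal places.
-0.500

End-effector x-axis (col 0 of R) = (-0.7500,0.4330,-0.5000)
R[2][0] = -0.5000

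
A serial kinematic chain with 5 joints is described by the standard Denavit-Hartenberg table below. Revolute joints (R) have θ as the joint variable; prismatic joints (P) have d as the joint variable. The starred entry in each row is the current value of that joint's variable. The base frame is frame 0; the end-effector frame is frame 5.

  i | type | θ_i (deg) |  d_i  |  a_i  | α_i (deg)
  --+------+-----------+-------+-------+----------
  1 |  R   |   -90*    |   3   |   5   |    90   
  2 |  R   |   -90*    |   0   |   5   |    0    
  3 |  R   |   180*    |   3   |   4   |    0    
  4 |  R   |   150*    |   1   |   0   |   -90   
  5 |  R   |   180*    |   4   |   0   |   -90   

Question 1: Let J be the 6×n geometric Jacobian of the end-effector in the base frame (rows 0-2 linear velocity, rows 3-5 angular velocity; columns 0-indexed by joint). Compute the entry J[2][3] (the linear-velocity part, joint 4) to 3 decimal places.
axis z_3 = (-1.0000,-0.0000,0.0000); lever o_n−o_3 = (-1.0000,-3.4641,-2.0000)
cross product → J_v[:, 3] = (0.0000,-2.0000,3.4641)
J_ω[:, 3] = z_3
entry J[2][3] = 3.4641

3.464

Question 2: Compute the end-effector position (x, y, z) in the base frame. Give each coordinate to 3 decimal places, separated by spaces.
after link 1: o_1 = (0.0000, -5.0000, 3.0000)
after link 2: o_2 = (0.0000, -5.0000, -2.0000)
after link 3: o_3 = (-3.0000, -5.0000, 2.0000)
after link 4: o_4 = (-4.0000, -5.0000, 2.0000)
after link 5: o_5 = (-4.0000, -8.4641, 0.0000)

-4.000 -8.464 0.000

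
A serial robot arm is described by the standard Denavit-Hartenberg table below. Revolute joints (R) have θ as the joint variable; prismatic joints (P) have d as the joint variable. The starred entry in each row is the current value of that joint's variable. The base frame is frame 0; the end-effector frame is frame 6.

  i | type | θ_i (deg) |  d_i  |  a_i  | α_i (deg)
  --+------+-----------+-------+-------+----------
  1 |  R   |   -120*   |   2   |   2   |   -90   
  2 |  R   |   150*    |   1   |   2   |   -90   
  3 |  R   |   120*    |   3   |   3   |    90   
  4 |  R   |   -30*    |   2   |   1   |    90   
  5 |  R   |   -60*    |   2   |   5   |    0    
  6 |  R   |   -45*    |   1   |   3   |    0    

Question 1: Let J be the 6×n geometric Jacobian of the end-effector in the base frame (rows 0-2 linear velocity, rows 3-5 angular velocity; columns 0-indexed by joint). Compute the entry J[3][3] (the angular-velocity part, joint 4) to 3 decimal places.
-0.058

axis z_3 = (-0.0580,0.8995,-0.4330); lever o_n−o_3 = (-1.5166,-6.3675,-0.9509)
cross product → J_v[:, 3] = (-3.6126,0.6015,1.7336)
J_ω[:, 3] = z_3
entry J[3][3] = -0.0580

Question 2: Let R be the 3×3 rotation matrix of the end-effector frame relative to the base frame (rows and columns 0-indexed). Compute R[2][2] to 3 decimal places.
-0.875

End-effector z-axis (col 2 of R) = (0.2667,-0.4040,-0.8750)
R[2][2] = -0.8750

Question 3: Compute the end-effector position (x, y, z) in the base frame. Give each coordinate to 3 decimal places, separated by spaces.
after link 1: o_1 = (-1.0000, -1.7321, 2.0000)
after link 2: o_2 = (0.7321, -0.7321, 1.0000)
after link 3: o_3 = (-1.4175, 0.7410, 4.3481)
after link 4: o_4 = (-2.4955, 2.3738, 3.2655)
after link 5: o_5 = (-4.1159, -2.7449, 2.8493)
after link 6: o_6 = (-2.9340, -5.6264, 3.3972)

-2.934 -5.626 3.397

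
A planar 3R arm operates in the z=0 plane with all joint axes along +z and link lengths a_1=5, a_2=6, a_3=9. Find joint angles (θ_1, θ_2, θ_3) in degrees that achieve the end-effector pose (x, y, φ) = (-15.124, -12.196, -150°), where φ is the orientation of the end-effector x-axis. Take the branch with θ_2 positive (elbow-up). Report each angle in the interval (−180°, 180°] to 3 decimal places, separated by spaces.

-150.007 30.014 -30.007

wrist centre = target − a_3·(cos φ, sin φ) = (-7.3298, -7.6960)
cos θ_2 = (112.9540−5²−6²)/(2·5·6) = 0.8659; θ_2 = 30.0144° (elbow-up)
β = atan2(-7.6960,-7.3298) = -133.6038°; ψ = atan2(3.0013,10.1954) = 16.4033°
θ_1 = β − ψ = -150.0071°
θ_3 = φ − θ_1 − θ_2 = -30.0073° (wrapped to (-180°,180°])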